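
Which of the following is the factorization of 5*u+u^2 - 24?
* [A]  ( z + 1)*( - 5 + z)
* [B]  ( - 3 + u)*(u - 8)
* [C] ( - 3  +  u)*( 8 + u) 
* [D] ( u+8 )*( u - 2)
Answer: C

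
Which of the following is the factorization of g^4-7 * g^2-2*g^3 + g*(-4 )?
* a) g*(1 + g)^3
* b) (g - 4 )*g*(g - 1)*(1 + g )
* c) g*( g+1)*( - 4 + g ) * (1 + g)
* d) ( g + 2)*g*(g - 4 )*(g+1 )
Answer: c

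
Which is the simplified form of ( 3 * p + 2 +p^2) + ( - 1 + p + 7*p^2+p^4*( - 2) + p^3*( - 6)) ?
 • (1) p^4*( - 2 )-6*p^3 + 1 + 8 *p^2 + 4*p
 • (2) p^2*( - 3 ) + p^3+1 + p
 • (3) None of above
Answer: 1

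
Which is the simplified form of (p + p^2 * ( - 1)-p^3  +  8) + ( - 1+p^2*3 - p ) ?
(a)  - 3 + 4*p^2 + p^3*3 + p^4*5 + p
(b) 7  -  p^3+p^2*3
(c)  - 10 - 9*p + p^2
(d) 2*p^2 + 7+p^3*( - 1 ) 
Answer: d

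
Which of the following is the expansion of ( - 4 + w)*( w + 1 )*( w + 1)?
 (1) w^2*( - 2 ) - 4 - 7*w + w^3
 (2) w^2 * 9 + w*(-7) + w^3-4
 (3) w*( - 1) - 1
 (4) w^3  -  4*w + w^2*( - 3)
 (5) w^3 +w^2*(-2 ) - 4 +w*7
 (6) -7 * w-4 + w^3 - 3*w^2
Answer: 1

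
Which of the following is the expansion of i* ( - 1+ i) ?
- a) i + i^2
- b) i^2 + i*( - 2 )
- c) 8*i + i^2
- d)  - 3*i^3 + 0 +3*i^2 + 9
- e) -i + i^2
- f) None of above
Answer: e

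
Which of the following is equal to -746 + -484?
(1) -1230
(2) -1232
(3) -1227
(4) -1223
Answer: 1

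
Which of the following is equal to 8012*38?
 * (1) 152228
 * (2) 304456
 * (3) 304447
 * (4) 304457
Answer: 2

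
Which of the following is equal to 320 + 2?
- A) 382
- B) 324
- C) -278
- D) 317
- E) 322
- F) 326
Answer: E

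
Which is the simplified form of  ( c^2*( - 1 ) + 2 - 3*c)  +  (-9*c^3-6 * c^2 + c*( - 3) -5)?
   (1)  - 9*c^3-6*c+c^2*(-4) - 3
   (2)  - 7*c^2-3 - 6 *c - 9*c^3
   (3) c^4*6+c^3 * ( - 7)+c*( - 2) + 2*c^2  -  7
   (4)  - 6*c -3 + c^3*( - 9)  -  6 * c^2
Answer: 2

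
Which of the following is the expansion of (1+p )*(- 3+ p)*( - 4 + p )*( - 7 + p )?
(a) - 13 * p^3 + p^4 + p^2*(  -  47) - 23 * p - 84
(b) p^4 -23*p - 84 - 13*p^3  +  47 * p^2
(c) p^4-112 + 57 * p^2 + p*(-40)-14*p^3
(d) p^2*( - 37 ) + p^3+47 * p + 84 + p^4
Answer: b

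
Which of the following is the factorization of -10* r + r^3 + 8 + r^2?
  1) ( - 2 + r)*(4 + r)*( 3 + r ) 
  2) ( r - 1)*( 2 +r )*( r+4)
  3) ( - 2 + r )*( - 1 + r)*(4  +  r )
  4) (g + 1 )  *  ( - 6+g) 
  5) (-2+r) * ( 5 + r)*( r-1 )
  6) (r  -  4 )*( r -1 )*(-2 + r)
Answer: 3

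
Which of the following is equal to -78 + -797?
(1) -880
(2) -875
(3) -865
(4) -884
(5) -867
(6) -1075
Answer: 2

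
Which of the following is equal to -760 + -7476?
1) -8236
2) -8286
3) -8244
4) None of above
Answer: 1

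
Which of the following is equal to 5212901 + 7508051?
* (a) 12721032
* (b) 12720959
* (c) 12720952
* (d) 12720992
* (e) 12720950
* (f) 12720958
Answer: c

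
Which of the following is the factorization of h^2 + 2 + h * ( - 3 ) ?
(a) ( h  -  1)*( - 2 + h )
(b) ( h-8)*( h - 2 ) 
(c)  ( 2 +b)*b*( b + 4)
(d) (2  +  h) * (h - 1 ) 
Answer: a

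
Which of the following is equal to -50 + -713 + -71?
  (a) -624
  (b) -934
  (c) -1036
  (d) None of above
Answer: d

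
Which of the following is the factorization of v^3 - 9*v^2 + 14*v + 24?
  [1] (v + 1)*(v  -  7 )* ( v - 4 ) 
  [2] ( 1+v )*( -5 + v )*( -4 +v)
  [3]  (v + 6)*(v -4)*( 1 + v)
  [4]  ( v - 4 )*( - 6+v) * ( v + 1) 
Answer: 4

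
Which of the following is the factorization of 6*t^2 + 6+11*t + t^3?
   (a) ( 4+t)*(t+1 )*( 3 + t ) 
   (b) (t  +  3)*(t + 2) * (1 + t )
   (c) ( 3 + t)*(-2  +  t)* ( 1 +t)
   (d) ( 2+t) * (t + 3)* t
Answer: b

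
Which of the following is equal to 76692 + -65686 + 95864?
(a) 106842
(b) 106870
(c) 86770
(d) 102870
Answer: b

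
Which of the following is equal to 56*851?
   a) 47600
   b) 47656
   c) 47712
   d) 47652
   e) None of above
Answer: b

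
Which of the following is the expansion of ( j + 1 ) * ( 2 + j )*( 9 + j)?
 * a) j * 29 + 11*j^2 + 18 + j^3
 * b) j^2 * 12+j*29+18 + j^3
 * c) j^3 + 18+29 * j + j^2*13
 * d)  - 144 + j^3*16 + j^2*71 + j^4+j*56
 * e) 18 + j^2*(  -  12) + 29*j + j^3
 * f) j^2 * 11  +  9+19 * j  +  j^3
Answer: b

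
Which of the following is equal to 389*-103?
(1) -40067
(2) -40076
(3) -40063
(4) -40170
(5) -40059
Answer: 1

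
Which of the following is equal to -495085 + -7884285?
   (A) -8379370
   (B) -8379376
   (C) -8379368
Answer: A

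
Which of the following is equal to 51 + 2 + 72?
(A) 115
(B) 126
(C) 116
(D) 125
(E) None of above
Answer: D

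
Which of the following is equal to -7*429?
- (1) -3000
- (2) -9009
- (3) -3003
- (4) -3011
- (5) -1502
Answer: 3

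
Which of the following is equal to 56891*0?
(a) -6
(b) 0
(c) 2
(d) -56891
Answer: b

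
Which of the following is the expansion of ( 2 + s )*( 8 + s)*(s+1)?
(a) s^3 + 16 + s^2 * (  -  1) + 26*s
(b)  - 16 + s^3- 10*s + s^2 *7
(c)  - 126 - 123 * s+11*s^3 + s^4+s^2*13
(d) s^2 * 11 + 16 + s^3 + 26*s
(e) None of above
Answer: d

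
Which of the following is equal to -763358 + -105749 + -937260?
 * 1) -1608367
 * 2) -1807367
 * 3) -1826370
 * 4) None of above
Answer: 4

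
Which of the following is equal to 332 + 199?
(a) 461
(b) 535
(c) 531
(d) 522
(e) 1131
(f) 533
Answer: c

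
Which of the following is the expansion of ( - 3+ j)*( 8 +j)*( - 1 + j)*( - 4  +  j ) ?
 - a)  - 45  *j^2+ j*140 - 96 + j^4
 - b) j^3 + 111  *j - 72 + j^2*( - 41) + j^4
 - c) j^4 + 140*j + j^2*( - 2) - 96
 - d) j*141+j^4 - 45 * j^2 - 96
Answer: a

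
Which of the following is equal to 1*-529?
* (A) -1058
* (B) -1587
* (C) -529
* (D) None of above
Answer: C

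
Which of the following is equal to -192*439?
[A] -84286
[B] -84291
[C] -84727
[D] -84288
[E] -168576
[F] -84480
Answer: D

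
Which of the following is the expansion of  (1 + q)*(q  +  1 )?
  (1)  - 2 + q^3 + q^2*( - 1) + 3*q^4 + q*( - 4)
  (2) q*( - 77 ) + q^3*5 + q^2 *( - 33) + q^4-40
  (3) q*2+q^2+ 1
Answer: 3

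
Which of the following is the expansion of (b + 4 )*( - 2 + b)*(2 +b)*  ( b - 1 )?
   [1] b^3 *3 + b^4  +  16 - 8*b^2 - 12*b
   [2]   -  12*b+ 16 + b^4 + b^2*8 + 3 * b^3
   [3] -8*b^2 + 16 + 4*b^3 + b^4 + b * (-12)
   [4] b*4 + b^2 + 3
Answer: 1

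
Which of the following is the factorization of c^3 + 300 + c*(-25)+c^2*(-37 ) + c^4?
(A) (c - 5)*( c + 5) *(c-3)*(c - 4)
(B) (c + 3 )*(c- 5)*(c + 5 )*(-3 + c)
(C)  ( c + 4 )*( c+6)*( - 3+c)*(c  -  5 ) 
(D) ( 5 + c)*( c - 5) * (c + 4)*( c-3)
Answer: D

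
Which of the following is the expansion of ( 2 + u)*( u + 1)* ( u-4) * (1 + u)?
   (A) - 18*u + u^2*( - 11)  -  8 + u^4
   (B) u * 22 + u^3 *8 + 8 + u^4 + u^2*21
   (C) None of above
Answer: A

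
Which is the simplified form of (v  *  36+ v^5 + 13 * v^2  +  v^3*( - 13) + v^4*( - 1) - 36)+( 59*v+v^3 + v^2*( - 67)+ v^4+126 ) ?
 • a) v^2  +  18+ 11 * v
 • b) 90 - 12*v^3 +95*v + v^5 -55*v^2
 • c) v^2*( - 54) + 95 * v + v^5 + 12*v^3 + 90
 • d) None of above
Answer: d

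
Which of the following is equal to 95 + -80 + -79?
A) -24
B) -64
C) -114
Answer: B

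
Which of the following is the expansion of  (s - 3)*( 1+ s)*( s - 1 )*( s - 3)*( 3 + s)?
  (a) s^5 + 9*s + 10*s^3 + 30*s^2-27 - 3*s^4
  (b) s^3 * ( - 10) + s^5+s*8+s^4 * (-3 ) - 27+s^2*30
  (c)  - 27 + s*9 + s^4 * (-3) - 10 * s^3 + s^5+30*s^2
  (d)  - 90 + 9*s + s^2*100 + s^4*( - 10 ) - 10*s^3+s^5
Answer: c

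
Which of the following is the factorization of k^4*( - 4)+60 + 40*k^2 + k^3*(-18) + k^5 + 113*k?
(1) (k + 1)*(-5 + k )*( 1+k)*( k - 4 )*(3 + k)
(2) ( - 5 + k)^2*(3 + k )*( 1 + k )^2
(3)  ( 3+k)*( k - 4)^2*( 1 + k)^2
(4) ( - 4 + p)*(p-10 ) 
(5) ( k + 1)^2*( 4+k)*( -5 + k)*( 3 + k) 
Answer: 1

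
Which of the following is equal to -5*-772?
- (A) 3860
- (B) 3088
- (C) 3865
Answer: A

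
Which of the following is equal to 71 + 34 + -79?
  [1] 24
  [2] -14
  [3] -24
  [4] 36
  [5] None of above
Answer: 5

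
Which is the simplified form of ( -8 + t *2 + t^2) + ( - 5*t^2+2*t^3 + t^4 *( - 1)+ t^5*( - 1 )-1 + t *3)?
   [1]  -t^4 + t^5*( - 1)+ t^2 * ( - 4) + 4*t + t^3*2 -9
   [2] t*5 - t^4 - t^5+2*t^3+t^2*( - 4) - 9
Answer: 2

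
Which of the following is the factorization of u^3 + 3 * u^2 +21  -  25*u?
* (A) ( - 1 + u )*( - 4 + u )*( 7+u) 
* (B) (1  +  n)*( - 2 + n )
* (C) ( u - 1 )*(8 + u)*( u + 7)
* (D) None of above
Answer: D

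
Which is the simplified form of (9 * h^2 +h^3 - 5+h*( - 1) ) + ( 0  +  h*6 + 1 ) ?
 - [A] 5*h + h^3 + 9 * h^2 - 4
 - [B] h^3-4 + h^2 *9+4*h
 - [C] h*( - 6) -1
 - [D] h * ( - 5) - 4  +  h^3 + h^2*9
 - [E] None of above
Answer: A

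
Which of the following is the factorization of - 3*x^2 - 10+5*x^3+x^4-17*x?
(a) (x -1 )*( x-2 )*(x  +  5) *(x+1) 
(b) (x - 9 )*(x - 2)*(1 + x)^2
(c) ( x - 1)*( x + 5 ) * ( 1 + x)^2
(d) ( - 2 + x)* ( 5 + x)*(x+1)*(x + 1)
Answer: d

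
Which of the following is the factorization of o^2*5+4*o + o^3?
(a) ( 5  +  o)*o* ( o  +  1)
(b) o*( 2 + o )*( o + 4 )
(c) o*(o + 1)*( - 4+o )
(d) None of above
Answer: d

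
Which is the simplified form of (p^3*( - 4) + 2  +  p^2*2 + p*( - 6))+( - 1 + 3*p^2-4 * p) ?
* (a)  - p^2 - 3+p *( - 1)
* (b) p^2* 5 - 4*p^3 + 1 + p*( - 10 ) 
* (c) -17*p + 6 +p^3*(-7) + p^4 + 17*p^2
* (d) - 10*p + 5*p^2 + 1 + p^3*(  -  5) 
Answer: b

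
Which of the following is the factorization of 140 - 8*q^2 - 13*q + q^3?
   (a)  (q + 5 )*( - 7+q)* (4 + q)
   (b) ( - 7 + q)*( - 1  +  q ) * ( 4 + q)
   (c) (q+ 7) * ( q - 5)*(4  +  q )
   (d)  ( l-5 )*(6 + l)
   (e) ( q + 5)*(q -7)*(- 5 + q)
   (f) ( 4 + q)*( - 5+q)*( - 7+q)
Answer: f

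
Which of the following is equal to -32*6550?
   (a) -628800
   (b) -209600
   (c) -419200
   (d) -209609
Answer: b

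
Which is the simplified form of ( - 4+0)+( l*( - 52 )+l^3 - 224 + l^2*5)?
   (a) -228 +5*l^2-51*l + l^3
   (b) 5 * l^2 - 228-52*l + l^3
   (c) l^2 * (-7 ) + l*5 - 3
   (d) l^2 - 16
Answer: b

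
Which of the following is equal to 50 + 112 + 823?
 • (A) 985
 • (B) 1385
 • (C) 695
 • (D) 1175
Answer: A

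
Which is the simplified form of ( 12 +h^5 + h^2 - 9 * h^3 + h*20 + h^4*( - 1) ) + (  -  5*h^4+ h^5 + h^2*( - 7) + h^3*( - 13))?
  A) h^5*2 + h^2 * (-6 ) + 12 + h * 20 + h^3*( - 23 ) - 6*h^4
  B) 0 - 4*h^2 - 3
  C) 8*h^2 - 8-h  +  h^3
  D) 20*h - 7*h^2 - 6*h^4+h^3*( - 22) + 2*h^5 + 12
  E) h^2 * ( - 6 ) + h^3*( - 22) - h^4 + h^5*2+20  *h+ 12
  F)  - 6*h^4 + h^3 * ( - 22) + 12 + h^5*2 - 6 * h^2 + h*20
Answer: F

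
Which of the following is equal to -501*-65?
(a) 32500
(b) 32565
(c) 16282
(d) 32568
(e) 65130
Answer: b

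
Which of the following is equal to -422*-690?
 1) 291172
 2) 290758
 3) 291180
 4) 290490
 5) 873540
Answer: 3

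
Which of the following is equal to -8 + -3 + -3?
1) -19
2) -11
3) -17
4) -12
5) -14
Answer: 5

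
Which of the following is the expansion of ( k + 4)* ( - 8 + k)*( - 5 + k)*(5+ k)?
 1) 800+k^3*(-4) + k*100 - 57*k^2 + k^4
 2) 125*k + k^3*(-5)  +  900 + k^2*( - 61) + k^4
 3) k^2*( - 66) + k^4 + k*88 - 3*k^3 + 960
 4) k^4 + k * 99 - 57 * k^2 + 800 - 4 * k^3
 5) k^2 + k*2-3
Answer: 1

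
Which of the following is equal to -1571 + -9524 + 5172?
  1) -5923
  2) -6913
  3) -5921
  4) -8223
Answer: 1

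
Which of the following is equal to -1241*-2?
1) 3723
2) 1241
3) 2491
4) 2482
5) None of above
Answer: 4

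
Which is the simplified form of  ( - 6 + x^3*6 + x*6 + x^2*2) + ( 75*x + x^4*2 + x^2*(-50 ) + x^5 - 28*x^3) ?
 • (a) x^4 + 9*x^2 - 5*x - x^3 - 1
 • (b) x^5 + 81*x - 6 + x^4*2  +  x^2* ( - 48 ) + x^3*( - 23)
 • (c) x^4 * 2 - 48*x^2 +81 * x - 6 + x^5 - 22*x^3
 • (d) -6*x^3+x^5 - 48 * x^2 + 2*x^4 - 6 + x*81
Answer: c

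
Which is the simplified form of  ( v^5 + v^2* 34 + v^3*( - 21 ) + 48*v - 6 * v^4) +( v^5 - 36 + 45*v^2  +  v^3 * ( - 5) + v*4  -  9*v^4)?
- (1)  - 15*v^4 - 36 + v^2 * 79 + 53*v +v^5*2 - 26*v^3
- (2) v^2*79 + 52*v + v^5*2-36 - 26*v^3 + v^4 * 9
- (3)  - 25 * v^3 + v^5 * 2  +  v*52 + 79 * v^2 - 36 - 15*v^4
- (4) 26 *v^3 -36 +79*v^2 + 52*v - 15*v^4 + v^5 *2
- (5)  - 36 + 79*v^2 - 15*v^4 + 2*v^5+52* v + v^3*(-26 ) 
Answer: 5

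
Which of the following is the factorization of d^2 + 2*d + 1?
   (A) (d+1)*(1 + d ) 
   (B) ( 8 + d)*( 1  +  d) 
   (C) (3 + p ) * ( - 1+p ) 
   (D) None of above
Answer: A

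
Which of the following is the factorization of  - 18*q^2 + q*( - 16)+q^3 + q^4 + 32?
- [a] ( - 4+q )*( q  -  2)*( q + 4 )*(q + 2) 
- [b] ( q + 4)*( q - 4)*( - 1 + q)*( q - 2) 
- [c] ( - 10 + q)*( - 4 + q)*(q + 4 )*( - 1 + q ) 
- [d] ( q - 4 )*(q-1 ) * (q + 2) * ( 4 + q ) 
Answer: d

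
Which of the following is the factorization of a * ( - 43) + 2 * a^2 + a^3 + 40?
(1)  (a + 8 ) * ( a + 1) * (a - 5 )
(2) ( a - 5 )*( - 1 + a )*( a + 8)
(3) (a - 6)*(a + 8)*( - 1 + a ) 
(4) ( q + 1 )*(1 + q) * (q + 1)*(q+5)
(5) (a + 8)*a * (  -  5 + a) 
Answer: 2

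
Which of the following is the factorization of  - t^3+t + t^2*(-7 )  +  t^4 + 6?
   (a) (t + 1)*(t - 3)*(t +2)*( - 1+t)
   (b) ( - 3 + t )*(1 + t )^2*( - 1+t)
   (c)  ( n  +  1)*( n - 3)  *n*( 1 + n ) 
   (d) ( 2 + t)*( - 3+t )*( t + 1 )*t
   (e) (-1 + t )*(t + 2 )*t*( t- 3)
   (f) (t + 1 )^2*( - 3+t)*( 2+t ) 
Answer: a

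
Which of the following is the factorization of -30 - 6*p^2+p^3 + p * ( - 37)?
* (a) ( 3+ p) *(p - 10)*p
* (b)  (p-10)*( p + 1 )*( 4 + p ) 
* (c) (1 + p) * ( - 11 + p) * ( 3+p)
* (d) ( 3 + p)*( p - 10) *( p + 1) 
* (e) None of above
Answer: d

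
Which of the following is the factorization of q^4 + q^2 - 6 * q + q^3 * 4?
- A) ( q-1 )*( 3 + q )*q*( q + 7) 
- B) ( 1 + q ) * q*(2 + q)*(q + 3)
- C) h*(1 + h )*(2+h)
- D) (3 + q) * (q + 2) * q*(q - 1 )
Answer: D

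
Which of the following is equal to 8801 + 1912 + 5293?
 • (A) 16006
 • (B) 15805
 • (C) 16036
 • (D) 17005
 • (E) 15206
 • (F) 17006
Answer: A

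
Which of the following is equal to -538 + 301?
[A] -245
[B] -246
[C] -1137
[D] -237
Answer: D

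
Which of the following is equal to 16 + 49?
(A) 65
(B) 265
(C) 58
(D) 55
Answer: A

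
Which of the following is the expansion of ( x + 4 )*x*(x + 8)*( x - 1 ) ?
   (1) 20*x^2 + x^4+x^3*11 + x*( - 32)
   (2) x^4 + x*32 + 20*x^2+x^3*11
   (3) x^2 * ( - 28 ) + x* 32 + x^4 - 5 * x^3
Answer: 1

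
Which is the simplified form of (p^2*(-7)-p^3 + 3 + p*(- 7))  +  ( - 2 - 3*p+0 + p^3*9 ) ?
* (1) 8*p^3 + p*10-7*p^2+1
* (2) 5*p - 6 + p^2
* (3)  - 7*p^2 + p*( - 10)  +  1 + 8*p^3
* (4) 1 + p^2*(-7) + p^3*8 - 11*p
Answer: 3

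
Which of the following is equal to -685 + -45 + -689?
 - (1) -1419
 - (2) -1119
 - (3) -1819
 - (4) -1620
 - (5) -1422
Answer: 1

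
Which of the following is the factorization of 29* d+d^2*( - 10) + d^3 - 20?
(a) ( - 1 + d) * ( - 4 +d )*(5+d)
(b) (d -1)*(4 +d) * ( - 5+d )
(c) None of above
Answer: c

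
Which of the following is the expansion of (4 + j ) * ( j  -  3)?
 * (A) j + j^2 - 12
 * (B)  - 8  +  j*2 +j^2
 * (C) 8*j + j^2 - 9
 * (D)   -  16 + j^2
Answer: A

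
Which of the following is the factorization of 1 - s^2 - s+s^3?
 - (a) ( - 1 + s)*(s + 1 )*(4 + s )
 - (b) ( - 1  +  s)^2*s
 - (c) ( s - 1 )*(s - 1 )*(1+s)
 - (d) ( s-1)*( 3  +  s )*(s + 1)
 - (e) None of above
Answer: c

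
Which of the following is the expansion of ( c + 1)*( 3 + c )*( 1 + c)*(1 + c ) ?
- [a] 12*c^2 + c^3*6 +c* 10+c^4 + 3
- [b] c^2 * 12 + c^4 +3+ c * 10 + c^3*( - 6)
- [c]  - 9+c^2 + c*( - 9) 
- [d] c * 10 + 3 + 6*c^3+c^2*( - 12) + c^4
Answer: a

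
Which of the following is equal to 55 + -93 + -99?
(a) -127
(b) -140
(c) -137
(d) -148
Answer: c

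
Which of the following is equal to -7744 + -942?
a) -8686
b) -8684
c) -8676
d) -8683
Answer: a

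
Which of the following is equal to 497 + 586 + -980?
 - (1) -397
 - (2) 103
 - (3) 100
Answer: 2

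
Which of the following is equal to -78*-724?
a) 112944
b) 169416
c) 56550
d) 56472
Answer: d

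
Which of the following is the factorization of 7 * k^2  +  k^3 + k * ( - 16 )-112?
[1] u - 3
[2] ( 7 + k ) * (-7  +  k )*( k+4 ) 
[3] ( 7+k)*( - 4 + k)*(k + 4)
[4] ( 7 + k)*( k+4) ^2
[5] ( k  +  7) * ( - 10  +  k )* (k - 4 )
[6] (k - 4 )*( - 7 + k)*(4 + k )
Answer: 3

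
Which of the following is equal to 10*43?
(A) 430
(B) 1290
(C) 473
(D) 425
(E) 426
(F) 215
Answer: A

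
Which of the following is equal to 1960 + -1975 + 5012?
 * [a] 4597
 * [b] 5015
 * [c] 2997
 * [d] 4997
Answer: d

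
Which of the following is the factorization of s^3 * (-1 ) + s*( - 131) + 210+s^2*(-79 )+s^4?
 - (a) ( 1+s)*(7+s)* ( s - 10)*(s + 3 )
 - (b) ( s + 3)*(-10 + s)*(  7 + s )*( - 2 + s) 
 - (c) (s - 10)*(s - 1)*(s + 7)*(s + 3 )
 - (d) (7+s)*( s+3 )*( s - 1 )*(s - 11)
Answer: c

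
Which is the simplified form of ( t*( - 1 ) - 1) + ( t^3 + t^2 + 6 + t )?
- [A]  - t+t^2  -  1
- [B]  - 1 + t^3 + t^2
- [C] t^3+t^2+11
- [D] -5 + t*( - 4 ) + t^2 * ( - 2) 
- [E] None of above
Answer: E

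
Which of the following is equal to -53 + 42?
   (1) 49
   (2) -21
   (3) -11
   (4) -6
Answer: 3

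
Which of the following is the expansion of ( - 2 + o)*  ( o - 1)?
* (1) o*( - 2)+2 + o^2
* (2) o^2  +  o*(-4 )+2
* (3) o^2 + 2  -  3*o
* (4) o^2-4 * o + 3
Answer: 3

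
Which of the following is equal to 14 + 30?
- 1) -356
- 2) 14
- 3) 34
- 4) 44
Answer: 4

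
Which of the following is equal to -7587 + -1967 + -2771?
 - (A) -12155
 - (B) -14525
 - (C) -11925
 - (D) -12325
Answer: D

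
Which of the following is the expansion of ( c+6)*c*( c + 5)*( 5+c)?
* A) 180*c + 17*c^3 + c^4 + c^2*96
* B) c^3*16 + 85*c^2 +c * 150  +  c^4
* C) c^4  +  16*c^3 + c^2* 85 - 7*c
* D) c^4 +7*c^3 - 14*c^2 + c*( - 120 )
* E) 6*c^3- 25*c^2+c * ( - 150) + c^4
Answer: B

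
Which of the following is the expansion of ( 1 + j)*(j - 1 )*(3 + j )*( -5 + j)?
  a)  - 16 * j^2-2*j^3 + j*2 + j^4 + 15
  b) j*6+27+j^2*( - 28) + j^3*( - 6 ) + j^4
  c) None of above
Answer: a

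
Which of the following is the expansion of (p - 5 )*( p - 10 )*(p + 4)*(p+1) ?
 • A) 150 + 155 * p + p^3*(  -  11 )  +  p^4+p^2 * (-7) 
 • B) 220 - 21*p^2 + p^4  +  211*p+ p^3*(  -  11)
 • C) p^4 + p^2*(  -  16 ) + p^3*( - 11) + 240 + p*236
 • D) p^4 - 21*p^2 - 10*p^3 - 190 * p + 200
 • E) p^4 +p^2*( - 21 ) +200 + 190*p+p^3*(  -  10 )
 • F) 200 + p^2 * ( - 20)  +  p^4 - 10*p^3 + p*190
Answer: E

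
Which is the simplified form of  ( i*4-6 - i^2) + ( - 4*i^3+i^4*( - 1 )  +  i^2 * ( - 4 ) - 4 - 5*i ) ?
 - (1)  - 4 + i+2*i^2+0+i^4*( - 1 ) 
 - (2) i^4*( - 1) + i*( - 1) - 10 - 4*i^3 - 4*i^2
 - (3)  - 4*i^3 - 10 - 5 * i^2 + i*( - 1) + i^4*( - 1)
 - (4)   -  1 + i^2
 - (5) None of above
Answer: 3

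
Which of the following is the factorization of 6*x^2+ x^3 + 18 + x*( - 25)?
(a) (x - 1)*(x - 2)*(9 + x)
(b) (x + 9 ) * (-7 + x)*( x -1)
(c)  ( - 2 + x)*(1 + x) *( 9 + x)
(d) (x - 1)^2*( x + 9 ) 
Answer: a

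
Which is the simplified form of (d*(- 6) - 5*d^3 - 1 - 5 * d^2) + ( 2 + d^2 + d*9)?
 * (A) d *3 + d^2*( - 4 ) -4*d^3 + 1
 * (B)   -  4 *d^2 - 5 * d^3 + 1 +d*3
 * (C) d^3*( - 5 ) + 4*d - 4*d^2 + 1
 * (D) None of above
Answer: B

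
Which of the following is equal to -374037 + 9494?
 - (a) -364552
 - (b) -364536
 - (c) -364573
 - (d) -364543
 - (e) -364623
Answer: d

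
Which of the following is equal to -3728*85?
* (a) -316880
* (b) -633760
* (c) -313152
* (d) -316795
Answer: a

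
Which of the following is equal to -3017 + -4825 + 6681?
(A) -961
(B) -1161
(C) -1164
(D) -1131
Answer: B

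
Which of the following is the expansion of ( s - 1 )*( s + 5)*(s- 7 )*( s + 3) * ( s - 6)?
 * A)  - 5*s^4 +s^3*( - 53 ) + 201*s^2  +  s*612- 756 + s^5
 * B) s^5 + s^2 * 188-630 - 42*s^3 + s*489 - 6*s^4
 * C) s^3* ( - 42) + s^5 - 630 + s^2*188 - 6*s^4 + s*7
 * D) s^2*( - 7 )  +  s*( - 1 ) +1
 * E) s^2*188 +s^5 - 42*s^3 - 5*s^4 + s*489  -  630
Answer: B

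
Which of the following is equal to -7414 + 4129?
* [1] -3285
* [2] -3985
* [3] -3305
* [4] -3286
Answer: 1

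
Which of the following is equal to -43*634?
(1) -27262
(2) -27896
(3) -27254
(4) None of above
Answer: 1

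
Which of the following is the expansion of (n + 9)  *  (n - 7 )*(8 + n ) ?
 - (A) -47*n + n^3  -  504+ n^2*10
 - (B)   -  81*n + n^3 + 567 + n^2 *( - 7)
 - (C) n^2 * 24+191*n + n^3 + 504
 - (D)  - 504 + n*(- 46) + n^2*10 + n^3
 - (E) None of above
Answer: A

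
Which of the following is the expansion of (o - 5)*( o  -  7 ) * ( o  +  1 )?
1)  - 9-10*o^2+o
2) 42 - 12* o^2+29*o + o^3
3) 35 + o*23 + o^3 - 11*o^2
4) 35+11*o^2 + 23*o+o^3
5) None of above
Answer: 3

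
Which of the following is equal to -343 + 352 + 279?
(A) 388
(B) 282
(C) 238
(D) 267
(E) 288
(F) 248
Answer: E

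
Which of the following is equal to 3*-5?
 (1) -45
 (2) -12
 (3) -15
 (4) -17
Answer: 3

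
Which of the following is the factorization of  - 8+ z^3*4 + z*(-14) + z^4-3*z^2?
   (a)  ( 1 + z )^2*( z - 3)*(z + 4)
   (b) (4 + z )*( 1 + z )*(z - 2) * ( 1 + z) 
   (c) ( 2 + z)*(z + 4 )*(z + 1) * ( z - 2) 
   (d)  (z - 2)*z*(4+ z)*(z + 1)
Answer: b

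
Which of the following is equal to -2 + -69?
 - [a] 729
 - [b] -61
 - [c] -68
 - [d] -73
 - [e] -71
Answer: e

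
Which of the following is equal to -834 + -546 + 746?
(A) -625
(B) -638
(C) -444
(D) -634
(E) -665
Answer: D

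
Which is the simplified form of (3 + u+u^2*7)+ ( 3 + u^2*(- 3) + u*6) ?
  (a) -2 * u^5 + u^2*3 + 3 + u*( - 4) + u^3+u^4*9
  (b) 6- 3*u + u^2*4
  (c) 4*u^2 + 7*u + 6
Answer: c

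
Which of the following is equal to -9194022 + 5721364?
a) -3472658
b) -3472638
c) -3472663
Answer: a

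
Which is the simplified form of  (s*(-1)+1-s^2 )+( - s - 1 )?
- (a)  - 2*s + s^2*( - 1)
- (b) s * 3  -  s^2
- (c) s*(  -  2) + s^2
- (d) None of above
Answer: a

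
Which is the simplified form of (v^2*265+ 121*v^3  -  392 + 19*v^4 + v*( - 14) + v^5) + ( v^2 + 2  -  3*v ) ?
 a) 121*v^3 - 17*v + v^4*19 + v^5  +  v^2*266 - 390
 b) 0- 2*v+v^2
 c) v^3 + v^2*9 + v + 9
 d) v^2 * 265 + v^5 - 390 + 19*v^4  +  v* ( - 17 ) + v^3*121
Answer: a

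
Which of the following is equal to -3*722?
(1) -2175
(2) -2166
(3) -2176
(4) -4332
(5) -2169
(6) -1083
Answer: 2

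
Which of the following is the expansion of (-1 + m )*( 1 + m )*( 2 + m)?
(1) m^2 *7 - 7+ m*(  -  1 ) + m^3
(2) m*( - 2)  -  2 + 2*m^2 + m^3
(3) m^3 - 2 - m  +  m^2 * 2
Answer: 3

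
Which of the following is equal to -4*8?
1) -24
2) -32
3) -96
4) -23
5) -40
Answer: 2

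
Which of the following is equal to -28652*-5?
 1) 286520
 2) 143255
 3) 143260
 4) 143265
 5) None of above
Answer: 3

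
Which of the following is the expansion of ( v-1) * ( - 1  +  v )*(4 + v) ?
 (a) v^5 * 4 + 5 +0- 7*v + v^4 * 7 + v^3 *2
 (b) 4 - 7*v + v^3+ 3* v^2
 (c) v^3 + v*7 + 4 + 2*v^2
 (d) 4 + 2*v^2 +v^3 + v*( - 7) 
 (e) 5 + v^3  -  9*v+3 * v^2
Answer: d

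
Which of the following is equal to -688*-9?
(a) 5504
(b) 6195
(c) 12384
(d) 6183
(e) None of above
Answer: e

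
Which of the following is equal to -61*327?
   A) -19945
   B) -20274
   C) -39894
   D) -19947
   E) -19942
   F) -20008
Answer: D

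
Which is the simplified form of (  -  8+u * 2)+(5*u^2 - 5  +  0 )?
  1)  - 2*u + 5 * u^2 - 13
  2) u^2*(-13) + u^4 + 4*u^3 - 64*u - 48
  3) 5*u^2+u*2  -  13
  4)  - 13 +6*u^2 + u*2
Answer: 3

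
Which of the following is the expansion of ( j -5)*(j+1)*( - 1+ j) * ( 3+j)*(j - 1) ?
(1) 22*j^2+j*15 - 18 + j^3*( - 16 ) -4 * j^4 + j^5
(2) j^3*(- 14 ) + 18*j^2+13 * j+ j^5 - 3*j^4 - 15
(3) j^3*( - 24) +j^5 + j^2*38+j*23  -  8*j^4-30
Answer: 2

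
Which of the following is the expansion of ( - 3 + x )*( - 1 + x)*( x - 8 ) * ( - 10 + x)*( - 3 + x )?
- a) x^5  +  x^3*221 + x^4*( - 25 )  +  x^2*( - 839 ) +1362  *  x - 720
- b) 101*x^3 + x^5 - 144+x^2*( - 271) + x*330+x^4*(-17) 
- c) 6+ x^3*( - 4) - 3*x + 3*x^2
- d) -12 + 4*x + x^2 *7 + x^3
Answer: a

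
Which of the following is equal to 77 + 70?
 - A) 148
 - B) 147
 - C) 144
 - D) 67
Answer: B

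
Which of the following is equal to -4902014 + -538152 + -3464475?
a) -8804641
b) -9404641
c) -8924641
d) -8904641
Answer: d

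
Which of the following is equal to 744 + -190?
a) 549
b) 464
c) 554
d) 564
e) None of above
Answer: c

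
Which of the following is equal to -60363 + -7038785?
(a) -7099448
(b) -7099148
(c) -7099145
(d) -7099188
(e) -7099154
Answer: b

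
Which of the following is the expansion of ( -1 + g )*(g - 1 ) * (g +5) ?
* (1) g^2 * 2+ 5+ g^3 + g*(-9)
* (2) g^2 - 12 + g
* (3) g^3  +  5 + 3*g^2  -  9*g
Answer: 3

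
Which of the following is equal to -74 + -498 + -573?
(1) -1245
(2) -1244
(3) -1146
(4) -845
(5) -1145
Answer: 5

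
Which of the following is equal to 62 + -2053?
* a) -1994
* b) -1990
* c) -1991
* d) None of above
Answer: c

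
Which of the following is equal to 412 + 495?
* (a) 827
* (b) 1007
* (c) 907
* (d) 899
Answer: c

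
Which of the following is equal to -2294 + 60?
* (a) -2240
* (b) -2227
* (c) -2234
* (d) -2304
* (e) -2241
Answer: c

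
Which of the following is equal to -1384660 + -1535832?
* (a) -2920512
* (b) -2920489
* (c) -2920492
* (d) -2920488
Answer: c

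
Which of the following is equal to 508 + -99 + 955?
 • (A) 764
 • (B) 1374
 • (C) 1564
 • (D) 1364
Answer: D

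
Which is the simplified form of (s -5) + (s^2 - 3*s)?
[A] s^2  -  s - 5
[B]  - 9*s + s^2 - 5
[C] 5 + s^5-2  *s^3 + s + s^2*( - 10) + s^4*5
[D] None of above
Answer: D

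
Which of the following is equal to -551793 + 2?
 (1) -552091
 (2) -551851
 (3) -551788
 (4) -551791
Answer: 4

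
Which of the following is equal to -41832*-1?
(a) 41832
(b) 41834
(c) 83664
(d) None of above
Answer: a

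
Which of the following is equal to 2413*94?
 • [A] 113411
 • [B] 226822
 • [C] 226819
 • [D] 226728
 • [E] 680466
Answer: B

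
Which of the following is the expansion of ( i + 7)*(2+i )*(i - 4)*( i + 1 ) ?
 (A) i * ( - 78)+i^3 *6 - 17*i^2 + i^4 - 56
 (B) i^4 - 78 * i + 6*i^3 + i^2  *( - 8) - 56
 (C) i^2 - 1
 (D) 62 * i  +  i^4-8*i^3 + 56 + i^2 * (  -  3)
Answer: A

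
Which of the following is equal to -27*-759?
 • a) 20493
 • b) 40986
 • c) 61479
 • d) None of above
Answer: a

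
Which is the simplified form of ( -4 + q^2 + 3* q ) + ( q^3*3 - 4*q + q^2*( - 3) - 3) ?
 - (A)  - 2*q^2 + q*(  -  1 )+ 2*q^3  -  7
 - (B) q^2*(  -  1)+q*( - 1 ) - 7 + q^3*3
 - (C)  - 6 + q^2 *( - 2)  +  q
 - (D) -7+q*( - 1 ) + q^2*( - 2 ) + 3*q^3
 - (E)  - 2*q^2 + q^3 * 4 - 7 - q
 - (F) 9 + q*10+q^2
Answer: D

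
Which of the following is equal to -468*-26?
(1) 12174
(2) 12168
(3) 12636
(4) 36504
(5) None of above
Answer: 2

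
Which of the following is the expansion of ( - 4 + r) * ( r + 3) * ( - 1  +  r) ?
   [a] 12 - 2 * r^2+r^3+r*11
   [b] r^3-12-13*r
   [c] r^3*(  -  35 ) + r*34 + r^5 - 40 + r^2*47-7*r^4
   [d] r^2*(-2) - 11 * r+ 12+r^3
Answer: d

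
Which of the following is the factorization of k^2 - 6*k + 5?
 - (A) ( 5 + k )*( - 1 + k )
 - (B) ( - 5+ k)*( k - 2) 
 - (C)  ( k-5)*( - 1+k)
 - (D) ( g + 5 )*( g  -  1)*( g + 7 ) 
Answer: C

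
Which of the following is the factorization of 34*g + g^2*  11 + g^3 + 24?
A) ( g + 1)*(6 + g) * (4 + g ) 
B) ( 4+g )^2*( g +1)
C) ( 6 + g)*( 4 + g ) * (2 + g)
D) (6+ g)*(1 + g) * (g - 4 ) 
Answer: A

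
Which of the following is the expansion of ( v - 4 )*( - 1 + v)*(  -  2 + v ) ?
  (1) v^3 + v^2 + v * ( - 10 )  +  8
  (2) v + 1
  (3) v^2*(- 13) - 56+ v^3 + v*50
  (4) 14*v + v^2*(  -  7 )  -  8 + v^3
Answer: 4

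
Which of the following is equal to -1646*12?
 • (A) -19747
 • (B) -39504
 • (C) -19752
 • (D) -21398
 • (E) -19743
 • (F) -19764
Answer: C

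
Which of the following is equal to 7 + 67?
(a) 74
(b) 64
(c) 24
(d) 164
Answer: a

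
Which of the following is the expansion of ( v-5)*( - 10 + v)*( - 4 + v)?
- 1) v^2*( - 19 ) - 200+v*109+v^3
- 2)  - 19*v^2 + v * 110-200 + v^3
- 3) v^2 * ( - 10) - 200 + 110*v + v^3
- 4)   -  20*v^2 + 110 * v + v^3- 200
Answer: 2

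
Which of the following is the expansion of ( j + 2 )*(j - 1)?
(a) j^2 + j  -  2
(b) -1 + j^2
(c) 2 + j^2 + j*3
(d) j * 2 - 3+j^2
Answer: a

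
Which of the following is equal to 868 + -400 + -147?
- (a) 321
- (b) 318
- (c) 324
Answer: a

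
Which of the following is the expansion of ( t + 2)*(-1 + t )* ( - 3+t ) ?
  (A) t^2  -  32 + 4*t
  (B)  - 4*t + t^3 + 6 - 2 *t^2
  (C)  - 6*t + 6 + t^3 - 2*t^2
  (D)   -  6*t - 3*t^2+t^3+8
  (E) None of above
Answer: E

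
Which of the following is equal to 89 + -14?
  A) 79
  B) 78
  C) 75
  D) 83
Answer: C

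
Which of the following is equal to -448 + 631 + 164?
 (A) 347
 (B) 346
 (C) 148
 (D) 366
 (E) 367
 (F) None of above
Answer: A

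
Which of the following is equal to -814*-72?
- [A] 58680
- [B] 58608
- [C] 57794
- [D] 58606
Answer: B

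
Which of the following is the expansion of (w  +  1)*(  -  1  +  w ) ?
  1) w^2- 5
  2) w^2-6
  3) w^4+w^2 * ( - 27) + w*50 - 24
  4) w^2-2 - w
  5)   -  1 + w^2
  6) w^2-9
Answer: 5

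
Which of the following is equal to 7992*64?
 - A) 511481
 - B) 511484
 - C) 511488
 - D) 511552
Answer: C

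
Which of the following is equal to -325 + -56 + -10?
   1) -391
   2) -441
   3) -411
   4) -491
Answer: 1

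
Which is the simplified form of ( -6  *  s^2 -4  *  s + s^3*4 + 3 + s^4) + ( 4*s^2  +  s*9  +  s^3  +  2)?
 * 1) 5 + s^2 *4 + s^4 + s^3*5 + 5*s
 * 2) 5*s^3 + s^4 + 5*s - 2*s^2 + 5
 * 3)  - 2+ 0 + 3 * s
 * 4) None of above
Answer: 2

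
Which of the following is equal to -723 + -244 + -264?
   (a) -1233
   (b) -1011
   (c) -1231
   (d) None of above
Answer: c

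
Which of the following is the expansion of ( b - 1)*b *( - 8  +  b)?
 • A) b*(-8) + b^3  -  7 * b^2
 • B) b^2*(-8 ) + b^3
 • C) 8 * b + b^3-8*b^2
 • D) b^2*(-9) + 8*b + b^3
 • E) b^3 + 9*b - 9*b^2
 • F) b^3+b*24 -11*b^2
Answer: D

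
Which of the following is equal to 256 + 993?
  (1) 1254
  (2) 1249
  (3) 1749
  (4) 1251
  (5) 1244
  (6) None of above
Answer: 2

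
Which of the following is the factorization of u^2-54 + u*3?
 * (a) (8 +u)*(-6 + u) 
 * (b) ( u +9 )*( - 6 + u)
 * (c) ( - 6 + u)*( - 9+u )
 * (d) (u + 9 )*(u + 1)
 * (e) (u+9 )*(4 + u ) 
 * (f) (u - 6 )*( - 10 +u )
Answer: b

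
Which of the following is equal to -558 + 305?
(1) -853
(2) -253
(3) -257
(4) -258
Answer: 2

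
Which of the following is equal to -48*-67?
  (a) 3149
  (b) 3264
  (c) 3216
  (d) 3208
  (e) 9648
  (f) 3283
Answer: c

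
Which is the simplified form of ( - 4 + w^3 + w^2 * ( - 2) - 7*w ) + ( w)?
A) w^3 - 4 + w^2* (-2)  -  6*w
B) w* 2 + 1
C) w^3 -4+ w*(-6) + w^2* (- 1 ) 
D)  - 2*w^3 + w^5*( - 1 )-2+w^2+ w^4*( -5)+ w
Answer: A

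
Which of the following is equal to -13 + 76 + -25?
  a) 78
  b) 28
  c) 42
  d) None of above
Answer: d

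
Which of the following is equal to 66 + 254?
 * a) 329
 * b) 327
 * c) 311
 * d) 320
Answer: d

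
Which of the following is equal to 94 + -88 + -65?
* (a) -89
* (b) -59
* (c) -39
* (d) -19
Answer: b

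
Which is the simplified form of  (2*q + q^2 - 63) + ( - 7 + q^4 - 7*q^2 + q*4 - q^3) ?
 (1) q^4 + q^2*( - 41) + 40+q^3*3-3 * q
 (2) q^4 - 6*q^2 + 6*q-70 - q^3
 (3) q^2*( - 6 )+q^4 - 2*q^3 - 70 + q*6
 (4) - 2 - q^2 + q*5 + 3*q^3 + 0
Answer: 2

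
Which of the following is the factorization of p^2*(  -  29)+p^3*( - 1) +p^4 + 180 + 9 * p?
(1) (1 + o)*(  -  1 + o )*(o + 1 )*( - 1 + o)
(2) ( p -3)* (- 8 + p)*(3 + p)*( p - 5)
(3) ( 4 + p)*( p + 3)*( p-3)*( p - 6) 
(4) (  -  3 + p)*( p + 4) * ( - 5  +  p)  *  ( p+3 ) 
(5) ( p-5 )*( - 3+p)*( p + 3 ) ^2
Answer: 4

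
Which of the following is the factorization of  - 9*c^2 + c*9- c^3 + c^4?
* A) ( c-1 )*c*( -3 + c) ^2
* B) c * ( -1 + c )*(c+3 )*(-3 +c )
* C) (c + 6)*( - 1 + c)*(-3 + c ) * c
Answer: B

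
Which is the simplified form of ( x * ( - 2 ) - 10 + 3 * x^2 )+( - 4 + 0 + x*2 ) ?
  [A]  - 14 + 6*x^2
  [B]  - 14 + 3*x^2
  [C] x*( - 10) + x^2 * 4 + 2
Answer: B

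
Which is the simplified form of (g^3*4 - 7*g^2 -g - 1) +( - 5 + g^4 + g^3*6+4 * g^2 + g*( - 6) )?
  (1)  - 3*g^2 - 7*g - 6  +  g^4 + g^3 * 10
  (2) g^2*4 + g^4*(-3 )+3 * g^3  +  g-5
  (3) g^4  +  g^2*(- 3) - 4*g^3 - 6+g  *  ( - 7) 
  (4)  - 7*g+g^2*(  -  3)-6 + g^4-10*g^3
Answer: 1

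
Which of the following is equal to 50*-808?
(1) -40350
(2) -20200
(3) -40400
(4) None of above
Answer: 3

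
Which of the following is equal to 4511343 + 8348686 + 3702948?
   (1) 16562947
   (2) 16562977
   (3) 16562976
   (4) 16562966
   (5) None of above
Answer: 2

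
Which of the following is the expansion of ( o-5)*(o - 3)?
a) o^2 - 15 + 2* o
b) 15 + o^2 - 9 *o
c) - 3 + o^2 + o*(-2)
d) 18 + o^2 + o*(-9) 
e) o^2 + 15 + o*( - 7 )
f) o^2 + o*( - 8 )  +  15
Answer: f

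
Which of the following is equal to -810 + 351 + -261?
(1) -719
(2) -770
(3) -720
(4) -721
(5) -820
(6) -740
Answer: 3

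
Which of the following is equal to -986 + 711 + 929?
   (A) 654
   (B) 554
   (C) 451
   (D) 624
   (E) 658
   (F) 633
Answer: A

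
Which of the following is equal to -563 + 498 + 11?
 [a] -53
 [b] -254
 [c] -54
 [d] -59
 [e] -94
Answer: c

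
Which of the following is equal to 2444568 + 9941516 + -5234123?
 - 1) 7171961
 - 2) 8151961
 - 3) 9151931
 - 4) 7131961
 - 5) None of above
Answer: 5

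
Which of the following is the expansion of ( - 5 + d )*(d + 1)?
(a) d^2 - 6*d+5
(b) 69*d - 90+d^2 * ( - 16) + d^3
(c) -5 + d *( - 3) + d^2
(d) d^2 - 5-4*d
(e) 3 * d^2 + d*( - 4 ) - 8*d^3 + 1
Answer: d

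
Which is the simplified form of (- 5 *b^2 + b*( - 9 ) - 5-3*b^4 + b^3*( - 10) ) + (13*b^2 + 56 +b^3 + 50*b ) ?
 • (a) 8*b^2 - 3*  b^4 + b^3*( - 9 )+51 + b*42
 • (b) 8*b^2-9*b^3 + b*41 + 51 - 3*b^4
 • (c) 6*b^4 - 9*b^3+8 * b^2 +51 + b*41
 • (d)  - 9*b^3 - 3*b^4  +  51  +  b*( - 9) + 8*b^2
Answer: b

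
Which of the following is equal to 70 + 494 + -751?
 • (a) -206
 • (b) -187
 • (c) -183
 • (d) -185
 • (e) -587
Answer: b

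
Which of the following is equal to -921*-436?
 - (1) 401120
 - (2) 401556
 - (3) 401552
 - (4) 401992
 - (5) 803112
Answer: 2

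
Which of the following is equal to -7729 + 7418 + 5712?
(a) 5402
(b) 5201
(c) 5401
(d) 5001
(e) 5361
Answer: c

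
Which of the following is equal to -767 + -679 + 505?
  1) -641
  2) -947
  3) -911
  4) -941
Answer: 4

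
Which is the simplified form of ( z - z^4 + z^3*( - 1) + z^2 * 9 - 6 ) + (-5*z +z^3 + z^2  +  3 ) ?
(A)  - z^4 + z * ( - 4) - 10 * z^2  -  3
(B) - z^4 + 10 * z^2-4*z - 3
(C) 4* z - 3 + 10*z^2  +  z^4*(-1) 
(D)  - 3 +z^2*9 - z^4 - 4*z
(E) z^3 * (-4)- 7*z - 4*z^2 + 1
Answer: B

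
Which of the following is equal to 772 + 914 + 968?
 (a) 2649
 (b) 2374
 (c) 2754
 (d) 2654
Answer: d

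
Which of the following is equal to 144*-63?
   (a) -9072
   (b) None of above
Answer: a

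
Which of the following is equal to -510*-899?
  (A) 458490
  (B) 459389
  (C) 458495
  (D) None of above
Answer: A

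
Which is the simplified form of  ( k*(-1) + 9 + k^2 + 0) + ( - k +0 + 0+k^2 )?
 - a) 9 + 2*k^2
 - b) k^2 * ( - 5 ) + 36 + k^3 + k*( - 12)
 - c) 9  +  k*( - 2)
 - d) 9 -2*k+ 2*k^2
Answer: d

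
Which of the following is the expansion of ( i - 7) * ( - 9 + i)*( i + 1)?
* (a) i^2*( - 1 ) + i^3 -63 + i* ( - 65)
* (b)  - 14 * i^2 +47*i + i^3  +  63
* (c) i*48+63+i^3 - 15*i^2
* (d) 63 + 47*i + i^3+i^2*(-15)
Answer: d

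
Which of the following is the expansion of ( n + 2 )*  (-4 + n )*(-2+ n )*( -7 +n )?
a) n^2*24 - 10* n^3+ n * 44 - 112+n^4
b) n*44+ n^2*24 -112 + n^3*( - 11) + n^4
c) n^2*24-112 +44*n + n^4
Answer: b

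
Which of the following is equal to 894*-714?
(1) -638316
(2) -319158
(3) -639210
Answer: 1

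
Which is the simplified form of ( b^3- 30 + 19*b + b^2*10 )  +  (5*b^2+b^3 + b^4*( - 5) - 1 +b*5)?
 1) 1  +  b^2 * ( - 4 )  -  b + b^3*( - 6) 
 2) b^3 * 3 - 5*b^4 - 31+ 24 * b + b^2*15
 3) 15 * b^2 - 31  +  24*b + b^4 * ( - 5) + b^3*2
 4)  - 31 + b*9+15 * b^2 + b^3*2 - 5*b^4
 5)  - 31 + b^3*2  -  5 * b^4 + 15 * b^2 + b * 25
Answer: 3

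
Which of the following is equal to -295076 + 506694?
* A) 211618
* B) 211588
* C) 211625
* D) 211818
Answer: A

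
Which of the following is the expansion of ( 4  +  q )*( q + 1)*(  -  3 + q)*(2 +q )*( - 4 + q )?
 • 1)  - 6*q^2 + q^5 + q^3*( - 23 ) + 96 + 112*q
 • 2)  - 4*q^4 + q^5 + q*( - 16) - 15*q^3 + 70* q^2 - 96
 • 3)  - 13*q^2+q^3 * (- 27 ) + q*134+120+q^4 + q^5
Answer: 1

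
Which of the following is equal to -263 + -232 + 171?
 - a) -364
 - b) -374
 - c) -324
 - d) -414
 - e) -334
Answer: c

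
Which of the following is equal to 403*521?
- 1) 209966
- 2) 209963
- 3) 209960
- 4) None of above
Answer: 2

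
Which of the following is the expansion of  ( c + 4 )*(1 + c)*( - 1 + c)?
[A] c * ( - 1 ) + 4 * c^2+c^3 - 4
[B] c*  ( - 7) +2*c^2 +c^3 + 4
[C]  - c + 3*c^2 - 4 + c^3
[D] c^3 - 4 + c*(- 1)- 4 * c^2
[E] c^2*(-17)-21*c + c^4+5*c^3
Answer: A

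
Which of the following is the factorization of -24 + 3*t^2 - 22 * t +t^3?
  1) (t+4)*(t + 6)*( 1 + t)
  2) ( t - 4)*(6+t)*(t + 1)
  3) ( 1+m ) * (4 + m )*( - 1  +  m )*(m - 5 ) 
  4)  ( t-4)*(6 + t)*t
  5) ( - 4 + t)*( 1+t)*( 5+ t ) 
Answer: 2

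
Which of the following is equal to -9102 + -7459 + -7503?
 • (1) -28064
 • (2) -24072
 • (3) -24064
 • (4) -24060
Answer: 3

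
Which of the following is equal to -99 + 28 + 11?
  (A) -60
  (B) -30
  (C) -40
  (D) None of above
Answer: A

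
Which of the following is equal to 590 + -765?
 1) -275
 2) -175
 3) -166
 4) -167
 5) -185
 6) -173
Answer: 2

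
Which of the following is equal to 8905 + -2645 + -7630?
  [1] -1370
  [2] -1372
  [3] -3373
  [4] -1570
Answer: 1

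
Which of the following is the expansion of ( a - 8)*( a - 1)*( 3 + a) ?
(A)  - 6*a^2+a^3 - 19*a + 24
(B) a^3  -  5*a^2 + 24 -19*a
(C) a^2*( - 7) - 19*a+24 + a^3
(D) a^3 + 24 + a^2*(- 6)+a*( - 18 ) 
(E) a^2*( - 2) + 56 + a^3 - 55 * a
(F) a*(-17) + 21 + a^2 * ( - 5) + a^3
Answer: A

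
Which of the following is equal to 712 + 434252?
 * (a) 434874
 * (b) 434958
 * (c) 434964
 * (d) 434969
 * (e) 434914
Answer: c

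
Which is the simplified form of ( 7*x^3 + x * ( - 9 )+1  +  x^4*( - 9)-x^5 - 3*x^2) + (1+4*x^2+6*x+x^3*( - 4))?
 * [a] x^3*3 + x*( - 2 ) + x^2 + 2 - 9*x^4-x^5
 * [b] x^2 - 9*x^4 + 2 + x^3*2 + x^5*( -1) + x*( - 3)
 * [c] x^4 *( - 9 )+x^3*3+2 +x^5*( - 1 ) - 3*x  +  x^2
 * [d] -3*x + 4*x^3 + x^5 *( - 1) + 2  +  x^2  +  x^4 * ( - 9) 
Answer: c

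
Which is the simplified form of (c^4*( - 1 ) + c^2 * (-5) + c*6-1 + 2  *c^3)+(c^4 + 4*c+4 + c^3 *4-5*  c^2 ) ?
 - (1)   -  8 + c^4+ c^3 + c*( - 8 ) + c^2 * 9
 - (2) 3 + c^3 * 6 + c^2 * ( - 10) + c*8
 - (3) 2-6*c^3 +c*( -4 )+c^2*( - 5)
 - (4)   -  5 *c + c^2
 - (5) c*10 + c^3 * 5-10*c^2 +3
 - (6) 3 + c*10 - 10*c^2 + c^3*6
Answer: 6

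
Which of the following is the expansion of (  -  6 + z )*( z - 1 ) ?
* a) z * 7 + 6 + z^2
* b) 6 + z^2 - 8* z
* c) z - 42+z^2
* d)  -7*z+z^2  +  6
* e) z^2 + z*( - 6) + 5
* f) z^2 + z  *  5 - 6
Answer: d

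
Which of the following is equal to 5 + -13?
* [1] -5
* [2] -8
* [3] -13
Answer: 2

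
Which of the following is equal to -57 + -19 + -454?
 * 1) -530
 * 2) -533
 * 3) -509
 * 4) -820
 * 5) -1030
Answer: 1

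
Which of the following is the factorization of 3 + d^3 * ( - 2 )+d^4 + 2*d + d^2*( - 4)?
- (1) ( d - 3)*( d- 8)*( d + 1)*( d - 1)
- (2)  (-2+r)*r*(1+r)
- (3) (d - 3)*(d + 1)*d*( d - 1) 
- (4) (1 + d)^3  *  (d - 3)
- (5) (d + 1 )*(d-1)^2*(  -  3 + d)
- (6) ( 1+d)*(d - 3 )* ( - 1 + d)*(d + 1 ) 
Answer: 6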